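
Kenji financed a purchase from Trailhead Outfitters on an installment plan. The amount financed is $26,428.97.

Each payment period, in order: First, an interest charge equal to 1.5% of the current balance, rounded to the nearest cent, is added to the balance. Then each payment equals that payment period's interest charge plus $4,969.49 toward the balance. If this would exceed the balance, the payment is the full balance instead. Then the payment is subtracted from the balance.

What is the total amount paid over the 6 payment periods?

$27,689.44

Payment period 1: opening $26,428.97; interest $396.43 → $26,825.40; payment $5,365.92; balance $21,459.48
Payment period 2: opening $21,459.48; interest $321.89 → $21,781.37; payment $5,291.38; balance $16,489.99
Payment period 3: opening $16,489.99; interest $247.35 → $16,737.34; payment $5,216.84; balance $11,520.50
Payment period 4: opening $11,520.50; interest $172.81 → $11,693.31; payment $5,142.30; balance $6,551.01
Payment period 5: opening $6,551.01; interest $98.27 → $6,649.28; payment $5,067.76; balance $1,581.52
Payment period 6: opening $1,581.52; interest $23.72 → $1,605.24; payment $1,605.24; balance $0.00
Total paid: $27,689.44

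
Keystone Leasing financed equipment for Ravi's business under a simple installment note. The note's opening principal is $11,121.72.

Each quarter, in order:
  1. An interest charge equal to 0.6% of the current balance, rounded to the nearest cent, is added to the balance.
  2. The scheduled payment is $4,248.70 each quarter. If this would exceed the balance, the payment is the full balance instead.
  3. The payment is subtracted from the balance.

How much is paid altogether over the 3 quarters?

$11,246.49

Quarter 1: $11,121.72 +$66.73 interest = $11,188.45; pay $4,248.70 → $6,939.75
Quarter 2: $6,939.75 +$41.64 interest = $6,981.39; pay $4,248.70 → $2,732.69
Quarter 3: $2,732.69 +$16.40 interest = $2,749.09; pay $2,749.09 → $0.00
Total paid: $11,246.49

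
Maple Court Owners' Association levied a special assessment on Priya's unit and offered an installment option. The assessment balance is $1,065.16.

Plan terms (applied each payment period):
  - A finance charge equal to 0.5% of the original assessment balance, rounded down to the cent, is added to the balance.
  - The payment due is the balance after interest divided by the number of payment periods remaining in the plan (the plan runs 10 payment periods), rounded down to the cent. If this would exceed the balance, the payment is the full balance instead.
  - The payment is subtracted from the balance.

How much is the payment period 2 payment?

Payment period 1: $1,065.16 +$5.32 interest = $1,070.48; pay $107.04 → $963.44
Payment period 2: $963.44 +$5.32 interest = $968.76; pay $107.64 → $861.12

$107.64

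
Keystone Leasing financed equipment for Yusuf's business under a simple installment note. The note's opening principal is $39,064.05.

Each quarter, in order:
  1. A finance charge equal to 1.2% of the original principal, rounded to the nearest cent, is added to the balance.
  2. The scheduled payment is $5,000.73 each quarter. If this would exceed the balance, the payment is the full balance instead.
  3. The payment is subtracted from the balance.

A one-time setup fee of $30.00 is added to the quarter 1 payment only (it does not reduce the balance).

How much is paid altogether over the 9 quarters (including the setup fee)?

$43,312.98

# | Opening | Interest | Payment | Fee | End bal
1 | $39,064.05 | $468.77 | $5,000.73 | $30.00 | $34,532.09
2 | $34,532.09 | $468.77 | $5,000.73 | — | $30,000.13
3 | $30,000.13 | $468.77 | $5,000.73 | — | $25,468.17
4 | $25,468.17 | $468.77 | $5,000.73 | — | $20,936.21
5 | $20,936.21 | $468.77 | $5,000.73 | — | $16,404.25
6 | $16,404.25 | $468.77 | $5,000.73 | — | $11,872.29
7 | $11,872.29 | $468.77 | $5,000.73 | — | $7,340.33
8 | $7,340.33 | $468.77 | $5,000.73 | — | $2,808.37
9 | $2,808.37 | $468.77 | $3,277.14 | — | $0.00
Total paid: $43,312.98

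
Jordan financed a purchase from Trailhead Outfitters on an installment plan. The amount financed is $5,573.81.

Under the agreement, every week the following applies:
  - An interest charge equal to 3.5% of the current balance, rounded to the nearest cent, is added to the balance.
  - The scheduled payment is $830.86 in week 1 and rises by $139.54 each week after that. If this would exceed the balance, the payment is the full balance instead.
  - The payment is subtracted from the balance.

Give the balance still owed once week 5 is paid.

Week 1: $5,573.81 +$195.08 interest = $5,768.89; pay $830.86 → $4,938.03
Week 2: $4,938.03 +$172.83 interest = $5,110.86; pay $970.40 → $4,140.46
Week 3: $4,140.46 +$144.92 interest = $4,285.38; pay $1,109.94 → $3,175.44
Week 4: $3,175.44 +$111.14 interest = $3,286.58; pay $1,249.48 → $2,037.10
Week 5: $2,037.10 +$71.30 interest = $2,108.40; pay $1,389.02 → $719.38

$719.38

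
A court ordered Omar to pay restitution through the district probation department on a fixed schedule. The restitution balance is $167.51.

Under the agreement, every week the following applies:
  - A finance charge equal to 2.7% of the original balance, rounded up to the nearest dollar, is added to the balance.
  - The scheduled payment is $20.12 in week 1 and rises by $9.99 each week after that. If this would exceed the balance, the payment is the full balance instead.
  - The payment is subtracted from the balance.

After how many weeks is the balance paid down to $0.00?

5

Week 1: $167.51 +$5.00 interest = $172.51; pay $20.12 → $152.39
Week 2: $152.39 +$5.00 interest = $157.39; pay $30.11 → $127.28
Week 3: $127.28 +$5.00 interest = $132.28; pay $40.10 → $92.18
Week 4: $92.18 +$5.00 interest = $97.18; pay $50.09 → $47.09
Week 5: $47.09 +$5.00 interest = $52.09; pay $52.09 → $0.00
Balance reaches $0.00 in week 5.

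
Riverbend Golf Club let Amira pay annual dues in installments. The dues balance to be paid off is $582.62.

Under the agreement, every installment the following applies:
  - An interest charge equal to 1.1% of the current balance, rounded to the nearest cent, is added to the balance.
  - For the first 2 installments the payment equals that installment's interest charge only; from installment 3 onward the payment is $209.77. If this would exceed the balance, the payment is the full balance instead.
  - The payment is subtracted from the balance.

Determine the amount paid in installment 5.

# | Opening | Interest | Payment | End bal
1 | $582.62 | $6.41 | $6.41 | $582.62
2 | $582.62 | $6.41 | $6.41 | $582.62
3 | $582.62 | $6.41 | $209.77 | $379.26
4 | $379.26 | $4.17 | $209.77 | $173.66
5 | $173.66 | $1.91 | $175.57 | $0.00

$175.57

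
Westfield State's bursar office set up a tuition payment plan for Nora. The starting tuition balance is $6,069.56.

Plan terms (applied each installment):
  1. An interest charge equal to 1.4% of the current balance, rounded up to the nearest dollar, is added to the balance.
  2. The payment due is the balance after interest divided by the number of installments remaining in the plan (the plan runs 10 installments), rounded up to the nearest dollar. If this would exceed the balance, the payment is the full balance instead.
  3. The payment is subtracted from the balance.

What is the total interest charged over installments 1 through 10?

$490.00

# | Opening | Interest | Payment | End bal
1 | $6,069.56 | $85.00 | $616.00 | $5,538.56
2 | $5,538.56 | $78.00 | $625.00 | $4,991.56
3 | $4,991.56 | $70.00 | $633.00 | $4,428.56
4 | $4,428.56 | $62.00 | $642.00 | $3,848.56
5 | $3,848.56 | $54.00 | $651.00 | $3,251.56
6 | $3,251.56 | $46.00 | $660.00 | $2,637.56
7 | $2,637.56 | $37.00 | $669.00 | $2,005.56
8 | $2,005.56 | $29.00 | $679.00 | $1,355.56
9 | $1,355.56 | $19.00 | $688.00 | $686.56
10 | $686.56 | $10.00 | $696.56 | $0.00
Total interest: $85.00 + $78.00 + $70.00 + $62.00 + $54.00 + $46.00 + $37.00 + $29.00 + $19.00 + $10.00 = $490.00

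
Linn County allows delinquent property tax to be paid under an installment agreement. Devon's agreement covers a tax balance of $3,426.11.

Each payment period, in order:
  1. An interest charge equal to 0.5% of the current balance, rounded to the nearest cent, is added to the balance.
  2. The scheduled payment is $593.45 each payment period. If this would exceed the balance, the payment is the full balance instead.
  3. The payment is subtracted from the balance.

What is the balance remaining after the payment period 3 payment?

$1,688.49

Payment period 1: $3,426.11 +$17.13 interest = $3,443.24; pay $593.45 → $2,849.79
Payment period 2: $2,849.79 +$14.25 interest = $2,864.04; pay $593.45 → $2,270.59
Payment period 3: $2,270.59 +$11.35 interest = $2,281.94; pay $593.45 → $1,688.49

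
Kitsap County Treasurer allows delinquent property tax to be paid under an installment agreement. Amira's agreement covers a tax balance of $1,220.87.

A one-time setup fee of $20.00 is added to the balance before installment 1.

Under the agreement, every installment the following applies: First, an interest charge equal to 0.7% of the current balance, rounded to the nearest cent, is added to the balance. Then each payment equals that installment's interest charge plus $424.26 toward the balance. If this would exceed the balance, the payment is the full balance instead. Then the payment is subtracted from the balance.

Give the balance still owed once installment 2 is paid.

$392.35

# | Opening | Interest | Payment | End bal
1 | $1,240.87 | $8.69 | $432.95 | $816.61
2 | $816.61 | $5.72 | $429.98 | $392.35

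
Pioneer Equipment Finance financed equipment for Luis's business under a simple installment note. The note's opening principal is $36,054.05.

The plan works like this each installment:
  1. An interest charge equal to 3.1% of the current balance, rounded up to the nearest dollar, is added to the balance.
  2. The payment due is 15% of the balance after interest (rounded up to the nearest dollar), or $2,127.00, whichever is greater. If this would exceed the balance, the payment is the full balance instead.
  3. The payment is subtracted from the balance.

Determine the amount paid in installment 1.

$5,576.00

Installment 1: $36,054.05 +$1,118.00 interest = $37,172.05; pay $5,576.00 → $31,596.05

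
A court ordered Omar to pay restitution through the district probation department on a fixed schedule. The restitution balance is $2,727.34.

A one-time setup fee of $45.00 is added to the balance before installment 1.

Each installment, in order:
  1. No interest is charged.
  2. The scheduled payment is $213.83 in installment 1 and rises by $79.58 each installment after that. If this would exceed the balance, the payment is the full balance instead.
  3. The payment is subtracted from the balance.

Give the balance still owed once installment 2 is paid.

Installment 1: opening $2,772.34; payment $213.83; balance $2,558.51
Installment 2: opening $2,558.51; payment $293.41; balance $2,265.10

$2,265.10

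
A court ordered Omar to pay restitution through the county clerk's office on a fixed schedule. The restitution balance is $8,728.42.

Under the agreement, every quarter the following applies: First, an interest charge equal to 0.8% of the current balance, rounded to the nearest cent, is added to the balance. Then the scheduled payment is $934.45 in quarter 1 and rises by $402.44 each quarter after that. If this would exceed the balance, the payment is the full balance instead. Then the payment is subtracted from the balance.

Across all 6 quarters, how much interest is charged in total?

Quarter 1: $8,728.42 +$69.83 interest = $8,798.25; pay $934.45 → $7,863.80
Quarter 2: $7,863.80 +$62.91 interest = $7,926.71; pay $1,336.89 → $6,589.82
Quarter 3: $6,589.82 +$52.72 interest = $6,642.54; pay $1,739.33 → $4,903.21
Quarter 4: $4,903.21 +$39.23 interest = $4,942.44; pay $2,141.77 → $2,800.67
Quarter 5: $2,800.67 +$22.41 interest = $2,823.08; pay $2,544.21 → $278.87
Quarter 6: $278.87 +$2.23 interest = $281.10; pay $281.10 → $0.00
Total interest: $69.83 + $62.91 + $52.72 + $39.23 + $22.41 + $2.23 = $249.33

$249.33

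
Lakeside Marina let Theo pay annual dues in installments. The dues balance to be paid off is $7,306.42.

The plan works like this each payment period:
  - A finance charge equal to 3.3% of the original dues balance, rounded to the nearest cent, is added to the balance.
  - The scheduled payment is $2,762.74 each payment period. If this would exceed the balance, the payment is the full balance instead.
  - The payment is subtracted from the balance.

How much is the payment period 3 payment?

$2,504.27

Payment period 1: $7,306.42 +$241.11 interest = $7,547.53; pay $2,762.74 → $4,784.79
Payment period 2: $4,784.79 +$241.11 interest = $5,025.90; pay $2,762.74 → $2,263.16
Payment period 3: $2,263.16 +$241.11 interest = $2,504.27; pay $2,504.27 → $0.00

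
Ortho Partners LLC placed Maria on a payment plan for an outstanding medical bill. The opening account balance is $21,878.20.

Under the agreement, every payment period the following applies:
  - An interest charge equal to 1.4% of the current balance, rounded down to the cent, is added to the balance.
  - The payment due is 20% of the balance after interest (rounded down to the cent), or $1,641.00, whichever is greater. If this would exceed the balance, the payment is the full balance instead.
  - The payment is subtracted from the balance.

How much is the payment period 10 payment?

$1,441.37

Payment period 1: opening $21,878.20; interest $306.29 → $22,184.49; payment $4,436.89; balance $17,747.60
Payment period 2: opening $17,747.60; interest $248.46 → $17,996.06; payment $3,599.21; balance $14,396.85
Payment period 3: opening $14,396.85; interest $201.55 → $14,598.40; payment $2,919.68; balance $11,678.72
Payment period 4: opening $11,678.72; interest $163.50 → $11,842.22; payment $2,368.44; balance $9,473.78
Payment period 5: opening $9,473.78; interest $132.63 → $9,606.41; payment $1,921.28; balance $7,685.13
Payment period 6: opening $7,685.13; interest $107.59 → $7,792.72; payment $1,641.00; balance $6,151.72
Payment period 7: opening $6,151.72; interest $86.12 → $6,237.84; payment $1,641.00; balance $4,596.84
Payment period 8: opening $4,596.84; interest $64.35 → $4,661.19; payment $1,641.00; balance $3,020.19
Payment period 9: opening $3,020.19; interest $42.28 → $3,062.47; payment $1,641.00; balance $1,421.47
Payment period 10: opening $1,421.47; interest $19.90 → $1,441.37; payment $1,441.37; balance $0.00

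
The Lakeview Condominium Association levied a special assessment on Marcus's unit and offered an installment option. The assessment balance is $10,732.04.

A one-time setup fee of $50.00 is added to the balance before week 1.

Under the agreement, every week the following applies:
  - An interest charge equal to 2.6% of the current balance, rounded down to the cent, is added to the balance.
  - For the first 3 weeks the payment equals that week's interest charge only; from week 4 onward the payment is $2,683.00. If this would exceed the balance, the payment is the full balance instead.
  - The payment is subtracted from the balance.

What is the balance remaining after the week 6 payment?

Week 1: opening $10,782.04; interest $280.33 → $11,062.37; payment $280.33; balance $10,782.04
Week 2: opening $10,782.04; interest $280.33 → $11,062.37; payment $280.33; balance $10,782.04
Week 3: opening $10,782.04; interest $280.33 → $11,062.37; payment $280.33; balance $10,782.04
Week 4: opening $10,782.04; interest $280.33 → $11,062.37; payment $2,683.00; balance $8,379.37
Week 5: opening $8,379.37; interest $217.86 → $8,597.23; payment $2,683.00; balance $5,914.23
Week 6: opening $5,914.23; interest $153.76 → $6,067.99; payment $2,683.00; balance $3,384.99

$3,384.99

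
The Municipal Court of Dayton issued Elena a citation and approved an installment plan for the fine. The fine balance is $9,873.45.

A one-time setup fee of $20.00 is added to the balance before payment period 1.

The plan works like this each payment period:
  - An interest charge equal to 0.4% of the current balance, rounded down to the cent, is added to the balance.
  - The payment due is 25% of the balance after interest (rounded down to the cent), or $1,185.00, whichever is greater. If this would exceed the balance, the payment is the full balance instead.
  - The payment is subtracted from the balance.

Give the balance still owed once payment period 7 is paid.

Payment period 1: opening $9,893.45; interest $39.57 → $9,933.02; payment $2,483.25; balance $7,449.77
Payment period 2: opening $7,449.77; interest $29.79 → $7,479.56; payment $1,869.89; balance $5,609.67
Payment period 3: opening $5,609.67; interest $22.43 → $5,632.10; payment $1,408.02; balance $4,224.08
Payment period 4: opening $4,224.08; interest $16.89 → $4,240.97; payment $1,185.00; balance $3,055.97
Payment period 5: opening $3,055.97; interest $12.22 → $3,068.19; payment $1,185.00; balance $1,883.19
Payment period 6: opening $1,883.19; interest $7.53 → $1,890.72; payment $1,185.00; balance $705.72
Payment period 7: opening $705.72; interest $2.82 → $708.54; payment $708.54; balance $0.00

$0.00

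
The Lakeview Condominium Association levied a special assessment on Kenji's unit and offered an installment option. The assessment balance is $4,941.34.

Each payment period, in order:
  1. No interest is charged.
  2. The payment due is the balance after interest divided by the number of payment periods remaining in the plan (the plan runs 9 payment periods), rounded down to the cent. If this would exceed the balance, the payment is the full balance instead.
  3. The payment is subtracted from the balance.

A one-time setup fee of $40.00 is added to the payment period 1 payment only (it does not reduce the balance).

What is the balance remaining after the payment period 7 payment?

$1,098.08

Payment period 1: opening $4,941.34; payment $549.03 (+ $40.00 fee); balance $4,392.31
Payment period 2: opening $4,392.31; payment $549.03; balance $3,843.28
Payment period 3: opening $3,843.28; payment $549.04; balance $3,294.24
Payment period 4: opening $3,294.24; payment $549.04; balance $2,745.20
Payment period 5: opening $2,745.20; payment $549.04; balance $2,196.16
Payment period 6: opening $2,196.16; payment $549.04; balance $1,647.12
Payment period 7: opening $1,647.12; payment $549.04; balance $1,098.08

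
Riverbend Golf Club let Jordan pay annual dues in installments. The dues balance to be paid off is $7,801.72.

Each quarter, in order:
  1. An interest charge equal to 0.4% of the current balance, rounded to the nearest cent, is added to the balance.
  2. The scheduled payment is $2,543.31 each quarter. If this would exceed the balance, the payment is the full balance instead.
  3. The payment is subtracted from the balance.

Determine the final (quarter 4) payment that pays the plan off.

# | Opening | Interest | Payment | End bal
1 | $7,801.72 | $31.21 | $2,543.31 | $5,289.62
2 | $5,289.62 | $21.16 | $2,543.31 | $2,767.47
3 | $2,767.47 | $11.07 | $2,543.31 | $235.23
4 | $235.23 | $0.94 | $236.17 | $0.00

$236.17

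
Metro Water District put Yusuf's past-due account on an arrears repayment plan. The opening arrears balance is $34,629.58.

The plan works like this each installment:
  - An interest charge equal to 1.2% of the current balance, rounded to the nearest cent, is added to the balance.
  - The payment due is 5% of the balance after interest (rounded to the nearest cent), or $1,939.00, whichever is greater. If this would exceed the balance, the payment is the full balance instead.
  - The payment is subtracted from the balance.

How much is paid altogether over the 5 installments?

$9,695.00

Installment 1: opening $34,629.58; interest $415.55 → $35,045.13; payment $1,939.00; balance $33,106.13
Installment 2: opening $33,106.13; interest $397.27 → $33,503.40; payment $1,939.00; balance $31,564.40
Installment 3: opening $31,564.40; interest $378.77 → $31,943.17; payment $1,939.00; balance $30,004.17
Installment 4: opening $30,004.17; interest $360.05 → $30,364.22; payment $1,939.00; balance $28,425.22
Installment 5: opening $28,425.22; interest $341.10 → $28,766.32; payment $1,939.00; balance $26,827.32
Total paid: $9,695.00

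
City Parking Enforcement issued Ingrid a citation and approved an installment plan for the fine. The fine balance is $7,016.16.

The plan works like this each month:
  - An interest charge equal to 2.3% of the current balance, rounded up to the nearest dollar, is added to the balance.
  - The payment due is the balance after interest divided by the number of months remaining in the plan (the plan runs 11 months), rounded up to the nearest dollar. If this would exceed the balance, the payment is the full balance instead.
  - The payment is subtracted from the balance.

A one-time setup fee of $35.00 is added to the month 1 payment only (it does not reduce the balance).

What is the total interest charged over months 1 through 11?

$1,052.00

# | Opening | Interest | Payment | Fee | End bal
1 | $7,016.16 | $162.00 | $653.00 | $35.00 | $6,525.16
2 | $6,525.16 | $151.00 | $668.00 | — | $6,008.16
3 | $6,008.16 | $139.00 | $684.00 | — | $5,463.16
4 | $5,463.16 | $126.00 | $699.00 | — | $4,890.16
5 | $4,890.16 | $113.00 | $715.00 | — | $4,288.16
6 | $4,288.16 | $99.00 | $732.00 | — | $3,655.16
7 | $3,655.16 | $85.00 | $749.00 | — | $2,991.16
8 | $2,991.16 | $69.00 | $766.00 | — | $2,294.16
9 | $2,294.16 | $53.00 | $783.00 | — | $1,564.16
10 | $1,564.16 | $36.00 | $801.00 | — | $799.16
11 | $799.16 | $19.00 | $818.16 | — | $0.00
Total interest: $162.00 + $151.00 + $139.00 + $126.00 + $113.00 + $99.00 + $85.00 + $69.00 + $53.00 + $36.00 + $19.00 = $1,052.00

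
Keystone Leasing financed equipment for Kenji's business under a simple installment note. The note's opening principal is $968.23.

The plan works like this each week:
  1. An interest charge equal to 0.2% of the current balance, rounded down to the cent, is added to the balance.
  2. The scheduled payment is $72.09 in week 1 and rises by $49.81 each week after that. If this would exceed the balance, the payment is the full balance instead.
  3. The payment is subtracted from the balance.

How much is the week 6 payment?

Week 1: $968.23 +$1.93 interest = $970.16; pay $72.09 → $898.07
Week 2: $898.07 +$1.79 interest = $899.86; pay $121.90 → $777.96
Week 3: $777.96 +$1.55 interest = $779.51; pay $171.71 → $607.80
Week 4: $607.80 +$1.21 interest = $609.01; pay $221.52 → $387.49
Week 5: $387.49 +$0.77 interest = $388.26; pay $271.33 → $116.93
Week 6: $116.93 +$0.23 interest = $117.16; pay $117.16 → $0.00

$117.16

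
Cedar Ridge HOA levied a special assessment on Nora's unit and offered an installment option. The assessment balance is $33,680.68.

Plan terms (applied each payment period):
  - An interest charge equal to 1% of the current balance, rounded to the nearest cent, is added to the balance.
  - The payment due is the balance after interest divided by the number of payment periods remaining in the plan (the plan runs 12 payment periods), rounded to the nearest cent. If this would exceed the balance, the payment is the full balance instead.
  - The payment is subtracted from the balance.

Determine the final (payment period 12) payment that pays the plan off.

# | Opening | Interest | Payment | End bal
1 | $33,680.68 | $336.81 | $2,834.79 | $31,182.70
2 | $31,182.70 | $311.83 | $2,863.14 | $28,631.39
3 | $28,631.39 | $286.31 | $2,891.77 | $26,025.93
4 | $26,025.93 | $260.26 | $2,920.69 | $23,365.50
5 | $23,365.50 | $233.66 | $2,949.90 | $20,649.26
6 | $20,649.26 | $206.49 | $2,979.39 | $17,876.36
7 | $17,876.36 | $178.76 | $3,009.19 | $15,045.93
8 | $15,045.93 | $150.46 | $3,039.28 | $12,157.11
9 | $12,157.11 | $121.57 | $3,069.67 | $9,209.01
10 | $9,209.01 | $92.09 | $3,100.37 | $6,200.73
11 | $6,200.73 | $62.01 | $3,131.37 | $3,131.37
12 | $3,131.37 | $31.31 | $3,162.68 | $0.00

$3,162.68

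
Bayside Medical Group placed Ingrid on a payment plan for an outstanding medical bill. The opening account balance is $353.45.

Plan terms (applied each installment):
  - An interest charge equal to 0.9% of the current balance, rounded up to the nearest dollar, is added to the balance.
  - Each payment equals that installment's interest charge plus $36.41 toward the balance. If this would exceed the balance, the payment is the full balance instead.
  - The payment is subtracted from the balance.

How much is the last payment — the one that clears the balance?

$26.76

Installment 1: $353.45 +$4.00 interest = $357.45; pay $40.41 → $317.04
Installment 2: $317.04 +$3.00 interest = $320.04; pay $39.41 → $280.63
Installment 3: $280.63 +$3.00 interest = $283.63; pay $39.41 → $244.22
Installment 4: $244.22 +$3.00 interest = $247.22; pay $39.41 → $207.81
Installment 5: $207.81 +$2.00 interest = $209.81; pay $38.41 → $171.40
Installment 6: $171.40 +$2.00 interest = $173.40; pay $38.41 → $134.99
Installment 7: $134.99 +$2.00 interest = $136.99; pay $38.41 → $98.58
Installment 8: $98.58 +$1.00 interest = $99.58; pay $37.41 → $62.17
Installment 9: $62.17 +$1.00 interest = $63.17; pay $37.41 → $25.76
Installment 10: $25.76 +$1.00 interest = $26.76; pay $26.76 → $0.00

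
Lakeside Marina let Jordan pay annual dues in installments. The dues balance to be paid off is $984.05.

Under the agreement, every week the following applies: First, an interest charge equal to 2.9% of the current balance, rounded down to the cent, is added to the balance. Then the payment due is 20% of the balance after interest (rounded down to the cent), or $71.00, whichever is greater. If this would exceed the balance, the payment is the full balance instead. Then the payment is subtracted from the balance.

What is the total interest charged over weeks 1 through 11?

Week 1: $984.05 +$28.53 interest = $1,012.58; pay $202.51 → $810.07
Week 2: $810.07 +$23.49 interest = $833.56; pay $166.71 → $666.85
Week 3: $666.85 +$19.33 interest = $686.18; pay $137.23 → $548.95
Week 4: $548.95 +$15.91 interest = $564.86; pay $112.97 → $451.89
Week 5: $451.89 +$13.10 interest = $464.99; pay $92.99 → $372.00
Week 6: $372.00 +$10.78 interest = $382.78; pay $76.55 → $306.23
Week 7: $306.23 +$8.88 interest = $315.11; pay $71.00 → $244.11
Week 8: $244.11 +$7.07 interest = $251.18; pay $71.00 → $180.18
Week 9: $180.18 +$5.22 interest = $185.40; pay $71.00 → $114.40
Week 10: $114.40 +$3.31 interest = $117.71; pay $71.00 → $46.71
Week 11: $46.71 +$1.35 interest = $48.06; pay $48.06 → $0.00
Total interest: $28.53 + $23.49 + $19.33 + $15.91 + $13.10 + $10.78 + $8.88 + $7.07 + $5.22 + $3.31 + $1.35 = $136.97

$136.97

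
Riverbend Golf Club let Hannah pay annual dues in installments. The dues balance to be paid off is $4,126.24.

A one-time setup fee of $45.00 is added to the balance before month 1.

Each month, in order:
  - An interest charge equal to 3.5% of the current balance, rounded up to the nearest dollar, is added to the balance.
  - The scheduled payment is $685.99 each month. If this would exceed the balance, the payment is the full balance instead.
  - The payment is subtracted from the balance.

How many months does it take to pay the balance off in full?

Month 1: $4,171.24 +$146.00 interest = $4,317.24; pay $685.99 → $3,631.25
Month 2: $3,631.25 +$128.00 interest = $3,759.25; pay $685.99 → $3,073.26
Month 3: $3,073.26 +$108.00 interest = $3,181.26; pay $685.99 → $2,495.27
Month 4: $2,495.27 +$88.00 interest = $2,583.27; pay $685.99 → $1,897.28
Month 5: $1,897.28 +$67.00 interest = $1,964.28; pay $685.99 → $1,278.29
Month 6: $1,278.29 +$45.00 interest = $1,323.29; pay $685.99 → $637.30
Month 7: $637.30 +$23.00 interest = $660.30; pay $660.30 → $0.00
Balance reaches $0.00 in month 7.

7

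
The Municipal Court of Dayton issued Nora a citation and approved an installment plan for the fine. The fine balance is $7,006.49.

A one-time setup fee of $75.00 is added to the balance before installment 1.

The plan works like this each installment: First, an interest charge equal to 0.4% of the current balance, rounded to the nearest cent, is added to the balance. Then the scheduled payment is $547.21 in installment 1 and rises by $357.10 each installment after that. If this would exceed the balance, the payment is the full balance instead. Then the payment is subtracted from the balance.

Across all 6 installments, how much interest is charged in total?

$110.00

# | Opening | Interest | Payment | End bal
1 | $7,081.49 | $28.33 | $547.21 | $6,562.61
2 | $6,562.61 | $26.25 | $904.31 | $5,684.55
3 | $5,684.55 | $22.74 | $1,261.41 | $4,445.88
4 | $4,445.88 | $17.78 | $1,618.51 | $2,845.15
5 | $2,845.15 | $11.38 | $1,975.61 | $880.92
6 | $880.92 | $3.52 | $884.44 | $0.00
Total interest: $28.33 + $26.25 + $22.74 + $17.78 + $11.38 + $3.52 = $110.00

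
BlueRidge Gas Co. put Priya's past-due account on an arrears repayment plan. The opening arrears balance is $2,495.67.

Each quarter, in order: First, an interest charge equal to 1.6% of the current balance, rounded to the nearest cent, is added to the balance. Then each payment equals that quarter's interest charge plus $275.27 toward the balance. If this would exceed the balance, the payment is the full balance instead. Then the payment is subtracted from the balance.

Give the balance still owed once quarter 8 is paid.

$293.51

Quarter 1: $2,495.67 +$39.93 interest = $2,535.60; pay $315.20 → $2,220.40
Quarter 2: $2,220.40 +$35.53 interest = $2,255.93; pay $310.80 → $1,945.13
Quarter 3: $1,945.13 +$31.12 interest = $1,976.25; pay $306.39 → $1,669.86
Quarter 4: $1,669.86 +$26.72 interest = $1,696.58; pay $301.99 → $1,394.59
Quarter 5: $1,394.59 +$22.31 interest = $1,416.90; pay $297.58 → $1,119.32
Quarter 6: $1,119.32 +$17.91 interest = $1,137.23; pay $293.18 → $844.05
Quarter 7: $844.05 +$13.50 interest = $857.55; pay $288.77 → $568.78
Quarter 8: $568.78 +$9.10 interest = $577.88; pay $284.37 → $293.51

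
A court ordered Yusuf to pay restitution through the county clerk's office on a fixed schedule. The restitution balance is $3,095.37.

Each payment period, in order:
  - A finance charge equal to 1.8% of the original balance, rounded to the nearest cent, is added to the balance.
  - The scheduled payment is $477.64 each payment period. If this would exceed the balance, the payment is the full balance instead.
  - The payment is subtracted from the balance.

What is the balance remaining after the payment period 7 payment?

$141.93

Payment period 1: $3,095.37 +$55.72 interest = $3,151.09; pay $477.64 → $2,673.45
Payment period 2: $2,673.45 +$55.72 interest = $2,729.17; pay $477.64 → $2,251.53
Payment period 3: $2,251.53 +$55.72 interest = $2,307.25; pay $477.64 → $1,829.61
Payment period 4: $1,829.61 +$55.72 interest = $1,885.33; pay $477.64 → $1,407.69
Payment period 5: $1,407.69 +$55.72 interest = $1,463.41; pay $477.64 → $985.77
Payment period 6: $985.77 +$55.72 interest = $1,041.49; pay $477.64 → $563.85
Payment period 7: $563.85 +$55.72 interest = $619.57; pay $477.64 → $141.93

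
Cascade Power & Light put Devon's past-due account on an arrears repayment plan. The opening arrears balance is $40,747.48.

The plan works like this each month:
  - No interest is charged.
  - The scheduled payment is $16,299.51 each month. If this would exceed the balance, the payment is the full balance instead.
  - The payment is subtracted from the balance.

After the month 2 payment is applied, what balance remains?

$8,148.46

# | Opening | Payment | End bal
1 | $40,747.48 | $16,299.51 | $24,447.97
2 | $24,447.97 | $16,299.51 | $8,148.46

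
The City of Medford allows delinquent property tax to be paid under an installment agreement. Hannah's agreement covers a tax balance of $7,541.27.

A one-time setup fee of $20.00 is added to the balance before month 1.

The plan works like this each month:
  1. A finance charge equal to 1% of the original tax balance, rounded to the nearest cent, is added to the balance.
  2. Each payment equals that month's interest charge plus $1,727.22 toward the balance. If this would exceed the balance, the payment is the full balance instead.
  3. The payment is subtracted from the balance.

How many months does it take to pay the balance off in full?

Month 1: $7,561.27 +$75.41 interest = $7,636.68; pay $1,802.63 → $5,834.05
Month 2: $5,834.05 +$75.41 interest = $5,909.46; pay $1,802.63 → $4,106.83
Month 3: $4,106.83 +$75.41 interest = $4,182.24; pay $1,802.63 → $2,379.61
Month 4: $2,379.61 +$75.41 interest = $2,455.02; pay $1,802.63 → $652.39
Month 5: $652.39 +$75.41 interest = $727.80; pay $727.80 → $0.00
Balance reaches $0.00 in month 5.

5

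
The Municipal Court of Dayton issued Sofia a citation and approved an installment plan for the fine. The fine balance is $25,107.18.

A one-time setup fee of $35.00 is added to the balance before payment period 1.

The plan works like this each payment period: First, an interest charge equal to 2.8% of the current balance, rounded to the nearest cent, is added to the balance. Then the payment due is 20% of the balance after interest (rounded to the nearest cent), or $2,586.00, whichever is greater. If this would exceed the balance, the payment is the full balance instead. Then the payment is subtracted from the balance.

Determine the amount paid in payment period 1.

Payment period 1: $25,142.18 +$703.98 interest = $25,846.16; pay $5,169.23 → $20,676.93

$5,169.23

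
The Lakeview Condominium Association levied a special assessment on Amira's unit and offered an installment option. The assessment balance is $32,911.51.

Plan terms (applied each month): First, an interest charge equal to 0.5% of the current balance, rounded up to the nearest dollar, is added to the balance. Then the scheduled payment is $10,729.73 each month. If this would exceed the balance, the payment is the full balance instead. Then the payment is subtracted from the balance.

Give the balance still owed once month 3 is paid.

Month 1: $32,911.51 +$165.00 interest = $33,076.51; pay $10,729.73 → $22,346.78
Month 2: $22,346.78 +$112.00 interest = $22,458.78; pay $10,729.73 → $11,729.05
Month 3: $11,729.05 +$59.00 interest = $11,788.05; pay $10,729.73 → $1,058.32

$1,058.32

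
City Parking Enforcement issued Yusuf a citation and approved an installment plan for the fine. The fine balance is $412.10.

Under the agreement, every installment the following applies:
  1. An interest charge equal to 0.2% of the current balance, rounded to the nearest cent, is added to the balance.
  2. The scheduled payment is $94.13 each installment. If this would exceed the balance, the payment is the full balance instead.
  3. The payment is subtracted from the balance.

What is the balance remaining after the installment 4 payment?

$37.75

Installment 1: $412.10 +$0.82 interest = $412.92; pay $94.13 → $318.79
Installment 2: $318.79 +$0.64 interest = $319.43; pay $94.13 → $225.30
Installment 3: $225.30 +$0.45 interest = $225.75; pay $94.13 → $131.62
Installment 4: $131.62 +$0.26 interest = $131.88; pay $94.13 → $37.75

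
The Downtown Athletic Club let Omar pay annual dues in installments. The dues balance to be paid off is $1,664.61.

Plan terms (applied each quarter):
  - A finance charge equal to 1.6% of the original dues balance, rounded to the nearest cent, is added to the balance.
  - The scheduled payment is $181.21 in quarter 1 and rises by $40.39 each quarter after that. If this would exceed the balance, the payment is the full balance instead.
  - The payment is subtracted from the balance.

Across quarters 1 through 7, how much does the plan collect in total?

# | Opening | Interest | Payment | End bal
1 | $1,664.61 | $26.63 | $181.21 | $1,510.03
2 | $1,510.03 | $26.63 | $221.60 | $1,315.06
3 | $1,315.06 | $26.63 | $261.99 | $1,079.70
4 | $1,079.70 | $26.63 | $302.38 | $803.95
5 | $803.95 | $26.63 | $342.77 | $487.81
6 | $487.81 | $26.63 | $383.16 | $131.28
7 | $131.28 | $26.63 | $157.91 | $0.00
Total paid: $1,851.02

$1,851.02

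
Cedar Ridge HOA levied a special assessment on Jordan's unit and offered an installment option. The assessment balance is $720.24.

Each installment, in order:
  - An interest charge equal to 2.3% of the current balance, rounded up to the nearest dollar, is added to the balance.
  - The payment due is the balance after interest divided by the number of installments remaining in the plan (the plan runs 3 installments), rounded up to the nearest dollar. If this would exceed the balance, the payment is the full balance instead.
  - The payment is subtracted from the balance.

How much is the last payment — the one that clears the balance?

# | Opening | Interest | Payment | End bal
1 | $720.24 | $17.00 | $246.00 | $491.24
2 | $491.24 | $12.00 | $252.00 | $251.24
3 | $251.24 | $6.00 | $257.24 | $0.00

$257.24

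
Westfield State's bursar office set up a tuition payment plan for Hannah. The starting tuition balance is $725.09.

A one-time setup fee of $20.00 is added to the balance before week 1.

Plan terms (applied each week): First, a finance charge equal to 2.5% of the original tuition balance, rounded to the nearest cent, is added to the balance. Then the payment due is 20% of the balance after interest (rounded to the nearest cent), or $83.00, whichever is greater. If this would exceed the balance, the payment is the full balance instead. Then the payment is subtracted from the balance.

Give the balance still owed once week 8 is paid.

$88.53

# | Opening | Interest | Payment | End bal
1 | $745.09 | $18.13 | $152.64 | $610.58
2 | $610.58 | $18.13 | $125.74 | $502.97
3 | $502.97 | $18.13 | $104.22 | $416.88
4 | $416.88 | $18.13 | $87.00 | $348.01
5 | $348.01 | $18.13 | $83.00 | $283.14
6 | $283.14 | $18.13 | $83.00 | $218.27
7 | $218.27 | $18.13 | $83.00 | $153.40
8 | $153.40 | $18.13 | $83.00 | $88.53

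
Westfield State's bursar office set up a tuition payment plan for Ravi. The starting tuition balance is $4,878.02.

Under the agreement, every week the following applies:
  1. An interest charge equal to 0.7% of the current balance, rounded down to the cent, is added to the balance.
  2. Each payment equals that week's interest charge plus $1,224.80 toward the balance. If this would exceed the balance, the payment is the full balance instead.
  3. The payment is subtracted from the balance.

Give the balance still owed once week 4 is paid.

$0.00

Week 1: opening $4,878.02; interest $34.14 → $4,912.16; payment $1,258.94; balance $3,653.22
Week 2: opening $3,653.22; interest $25.57 → $3,678.79; payment $1,250.37; balance $2,428.42
Week 3: opening $2,428.42; interest $16.99 → $2,445.41; payment $1,241.79; balance $1,203.62
Week 4: opening $1,203.62; interest $8.42 → $1,212.04; payment $1,212.04; balance $0.00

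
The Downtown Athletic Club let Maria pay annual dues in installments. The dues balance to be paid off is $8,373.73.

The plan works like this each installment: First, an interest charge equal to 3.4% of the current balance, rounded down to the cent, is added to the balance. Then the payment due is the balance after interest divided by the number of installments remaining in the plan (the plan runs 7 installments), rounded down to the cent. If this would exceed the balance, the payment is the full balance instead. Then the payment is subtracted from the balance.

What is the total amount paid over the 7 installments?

Installment 1: opening $8,373.73; interest $284.70 → $8,658.43; payment $1,236.91; balance $7,421.52
Installment 2: opening $7,421.52; interest $252.33 → $7,673.85; payment $1,278.97; balance $6,394.88
Installment 3: opening $6,394.88; interest $217.42 → $6,612.30; payment $1,322.46; balance $5,289.84
Installment 4: opening $5,289.84; interest $179.85 → $5,469.69; payment $1,367.42; balance $4,102.27
Installment 5: opening $4,102.27; interest $139.47 → $4,241.74; payment $1,413.91; balance $2,827.83
Installment 6: opening $2,827.83; interest $96.14 → $2,923.97; payment $1,461.98; balance $1,461.99
Installment 7: opening $1,461.99; interest $49.70 → $1,511.69; payment $1,511.69; balance $0.00
Total paid: $9,593.34

$9,593.34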